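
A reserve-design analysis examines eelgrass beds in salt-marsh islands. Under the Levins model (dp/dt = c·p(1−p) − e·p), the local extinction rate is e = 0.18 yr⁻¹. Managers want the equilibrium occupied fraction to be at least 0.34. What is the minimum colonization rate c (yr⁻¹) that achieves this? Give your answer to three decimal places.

0.273

p* = 1 − e/c ≥ 0.34 requires e/c ≤ 0.6600, i.e. c ≥ e/0.6600.
c_min = 0.18/0.6600 = 0.2727.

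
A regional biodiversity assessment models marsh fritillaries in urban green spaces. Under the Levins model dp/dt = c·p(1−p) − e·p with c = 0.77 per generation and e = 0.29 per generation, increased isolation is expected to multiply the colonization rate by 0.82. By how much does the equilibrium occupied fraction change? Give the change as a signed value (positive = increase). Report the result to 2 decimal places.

Before: p* = 1 − 0.29/0.77 = 0.6234.
After the change, c = 0.6314, e = 0.29, so p* = 1 − 0.29/0.6314 = 0.5407.
Δp* = 0.5407 − 0.6234 = -0.0827.

-0.08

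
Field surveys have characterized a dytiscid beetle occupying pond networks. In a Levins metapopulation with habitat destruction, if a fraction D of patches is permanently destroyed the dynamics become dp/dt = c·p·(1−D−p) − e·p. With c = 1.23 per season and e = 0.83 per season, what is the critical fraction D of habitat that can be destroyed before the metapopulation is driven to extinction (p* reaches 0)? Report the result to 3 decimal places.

0.325

The nontrivial equilibrium is p* = (1−D) − e/c; extinction occurs when this hits zero.
So D_crit = 1 − e/c = 1 − 0.83/1.23 = 1 − 0.6748 = 0.3252.
This equals the undisturbed p*, a classic result of Lande's extension.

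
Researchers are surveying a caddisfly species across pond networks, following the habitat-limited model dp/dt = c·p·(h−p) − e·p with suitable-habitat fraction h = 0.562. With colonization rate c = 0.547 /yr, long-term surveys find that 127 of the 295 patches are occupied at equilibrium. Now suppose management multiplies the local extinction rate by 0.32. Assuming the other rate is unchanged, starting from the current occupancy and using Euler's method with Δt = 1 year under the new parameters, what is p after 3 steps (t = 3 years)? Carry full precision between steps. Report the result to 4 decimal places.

0.4816

Observed p* = 127/295 = 0.43051.
Balance c(h−p*) = e gives e = 0.547×(0.562 − 0.43051) = 0.07193.
Starting from p₀ = 0.43051; update p ← p + (dp/dt)·Δt with the new parameters.
  1  |  dp/dt·Δt = +0.021056  |  p_1 = 0.451564
  2  |  dp/dt·Δt = +0.016885  |  p_2 = 0.468449
  3  |  dp/dt·Δt = +0.013190  |  p_3 = 0.481639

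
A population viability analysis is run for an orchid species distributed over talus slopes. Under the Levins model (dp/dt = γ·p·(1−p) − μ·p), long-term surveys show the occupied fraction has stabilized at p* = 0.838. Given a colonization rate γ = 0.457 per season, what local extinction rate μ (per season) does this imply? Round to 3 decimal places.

At equilibrium γ(1−p*) = μ.
μ = 0.457 × (1 − 0.838) = 0.457 × 0.1620 = 0.0740.

0.074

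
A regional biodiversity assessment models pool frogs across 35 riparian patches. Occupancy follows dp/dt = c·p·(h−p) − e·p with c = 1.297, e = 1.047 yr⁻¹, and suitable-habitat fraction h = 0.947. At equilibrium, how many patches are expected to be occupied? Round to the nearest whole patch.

p* = h − e/c = 0.947 − 0.8072 = 0.1398.
Expected occupied patches = N × p* = 35 × 0.1398 = 4.89 ≈ 5.

5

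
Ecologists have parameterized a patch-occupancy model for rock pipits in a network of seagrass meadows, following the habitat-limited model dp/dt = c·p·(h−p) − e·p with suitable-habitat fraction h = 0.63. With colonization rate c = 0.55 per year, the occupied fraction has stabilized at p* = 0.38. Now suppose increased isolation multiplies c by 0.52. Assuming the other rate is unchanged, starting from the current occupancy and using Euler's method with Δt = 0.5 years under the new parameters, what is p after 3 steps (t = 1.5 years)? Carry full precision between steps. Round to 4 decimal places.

0.3455

Balance c(h−p*) = e gives e = 0.55×(0.63 − 0.38000) = 0.13750.
Starting from p₀ = 0.38000; update p ← p + (dp/dt)·Δt with the new parameters.
  1  |  dp/dt·Δt = -0.012540  |  p_1 = 0.367460
  2  |  dp/dt·Δt = -0.011467  |  p_2 = 0.355993
  3  |  dp/dt·Δt = -0.010526  |  p_3 = 0.345467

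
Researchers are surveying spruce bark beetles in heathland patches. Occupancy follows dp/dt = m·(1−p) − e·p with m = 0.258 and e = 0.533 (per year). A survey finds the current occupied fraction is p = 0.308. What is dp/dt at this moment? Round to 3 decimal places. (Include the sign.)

Colonization term: m·(1−p) = 0.258×0.6920 = 0.17854.
Extinction term: e·p = 0.16416.
dp/dt = 0.17854 − 0.16416 = 0.01437.

0.014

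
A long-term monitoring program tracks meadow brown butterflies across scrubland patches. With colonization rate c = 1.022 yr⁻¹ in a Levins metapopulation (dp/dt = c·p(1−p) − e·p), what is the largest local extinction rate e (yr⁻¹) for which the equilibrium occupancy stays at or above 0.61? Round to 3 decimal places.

1 − e/c ≥ 0.61 ⇒ e ≤ c(1 − 0.61) = 1.022 × 0.3900.
e_max = 0.3986.

0.399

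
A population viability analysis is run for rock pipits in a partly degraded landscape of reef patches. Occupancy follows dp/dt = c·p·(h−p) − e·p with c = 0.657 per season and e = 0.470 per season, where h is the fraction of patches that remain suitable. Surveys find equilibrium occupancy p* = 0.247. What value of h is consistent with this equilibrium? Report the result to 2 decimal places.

0.96

At equilibrium c(h−p*) = e, so h = p* + e/c.
h = 0.247 + 0.470/0.657 = 0.247 + 0.7154 = 0.9624.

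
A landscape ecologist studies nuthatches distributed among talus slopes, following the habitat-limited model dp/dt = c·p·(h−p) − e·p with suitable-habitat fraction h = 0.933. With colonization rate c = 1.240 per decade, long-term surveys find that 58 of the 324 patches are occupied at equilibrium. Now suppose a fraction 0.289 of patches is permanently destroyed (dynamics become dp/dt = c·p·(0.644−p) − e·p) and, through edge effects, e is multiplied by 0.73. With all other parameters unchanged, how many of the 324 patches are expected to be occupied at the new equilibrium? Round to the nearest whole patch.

30

Observed p* = 58/324 = 0.17901.
Balance c(h−p*) = e gives e = 1.240×(0.933 − 0.17901) = 0.93495.
New p* = 0.644 − e/c = 0.644 − 0.68251/1.24000 = 0.09359.
Expected occupied = 324 × 0.09359 = 30.32 ≈ 30.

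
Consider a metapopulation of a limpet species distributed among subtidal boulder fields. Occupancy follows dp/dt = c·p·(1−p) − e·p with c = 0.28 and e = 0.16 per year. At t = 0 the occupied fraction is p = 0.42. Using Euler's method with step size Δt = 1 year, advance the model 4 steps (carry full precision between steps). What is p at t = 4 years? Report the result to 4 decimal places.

Update rule: p ← p + [c·p·(1−p) − e·p]·Δt with Δt = 1.
step 1: Δp = +0.00101, p = 0.42101
step 2: Δp = +0.00089, p = 0.42190
step 3: Δp = +0.00079, p = 0.42269
step 4: Δp = +0.00070, p = 0.42338

0.4234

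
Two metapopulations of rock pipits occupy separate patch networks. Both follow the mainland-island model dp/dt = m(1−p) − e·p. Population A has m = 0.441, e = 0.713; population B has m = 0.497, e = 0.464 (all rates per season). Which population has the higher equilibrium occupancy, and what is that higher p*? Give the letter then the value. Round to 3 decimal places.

A: p*_A = m/(m+e) = 0.441/1.1540 = 0.3821.
B: p*_B = 0.497/0.9610 = 0.5172.
B is higher at 0.5172.

B, 0.517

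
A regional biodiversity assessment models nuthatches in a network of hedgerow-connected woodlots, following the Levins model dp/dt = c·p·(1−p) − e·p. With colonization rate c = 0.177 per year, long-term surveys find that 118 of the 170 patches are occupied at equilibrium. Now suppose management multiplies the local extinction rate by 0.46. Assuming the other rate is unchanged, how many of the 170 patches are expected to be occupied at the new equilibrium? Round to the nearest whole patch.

Observed p* = 118/170 = 0.69412.
Balance c(1−p*) = e gives e = 0.177×(1 − 0.69412) = 0.05414.
New p* = 1 − e/c = 1 − 0.02490/0.17700 = 0.85932.
Expected occupied = 170 × 0.85932 = 146.08 ≈ 146.

146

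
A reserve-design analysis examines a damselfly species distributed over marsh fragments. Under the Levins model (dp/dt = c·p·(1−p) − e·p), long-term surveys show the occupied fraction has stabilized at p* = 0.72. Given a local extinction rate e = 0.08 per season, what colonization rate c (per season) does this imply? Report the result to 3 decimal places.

0.286

At equilibrium c(1−p*) = e, so c = e/(1−p*).
c = 0.08/(1 − 0.72) = 0.08/0.2800 = 0.2857.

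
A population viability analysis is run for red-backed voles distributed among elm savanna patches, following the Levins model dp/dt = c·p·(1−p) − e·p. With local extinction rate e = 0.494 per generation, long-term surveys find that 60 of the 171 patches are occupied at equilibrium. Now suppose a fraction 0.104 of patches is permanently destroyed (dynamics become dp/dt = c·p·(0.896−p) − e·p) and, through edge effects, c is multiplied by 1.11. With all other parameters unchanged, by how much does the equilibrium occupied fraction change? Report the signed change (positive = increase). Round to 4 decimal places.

-0.0397

Observed p* = 60/171 = 0.35088.
Balance c(1−p*) = e gives c = e/(1 − 0.35088) = 0.494/0.64912 = 0.76103.
New p* = 0.896 − e/c = 0.896 − 0.49400/0.84474 = 0.31120.
Δp* = 0.31120 − 0.35088 = -0.03968.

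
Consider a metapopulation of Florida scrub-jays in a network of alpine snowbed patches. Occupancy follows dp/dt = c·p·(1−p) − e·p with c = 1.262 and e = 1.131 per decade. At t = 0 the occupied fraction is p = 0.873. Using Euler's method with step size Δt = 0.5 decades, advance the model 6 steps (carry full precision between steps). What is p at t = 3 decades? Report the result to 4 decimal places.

Update rule: p ← p + [c·p·(1−p) − e·p]·Δt with Δt = 0.5.
p: 0.87300 → 0.44928  (Δp = -0.42372)
p: 0.44928 → 0.35134  (Δp = -0.09794)
p: 0.35134 → 0.29646  (Δp = -0.05488)
p: 0.29646 → 0.26042  (Δp = -0.03604)
p: 0.26042 → 0.23468  (Δp = -0.02574)
p: 0.23468 → 0.21530  (Δp = -0.01938)

0.2153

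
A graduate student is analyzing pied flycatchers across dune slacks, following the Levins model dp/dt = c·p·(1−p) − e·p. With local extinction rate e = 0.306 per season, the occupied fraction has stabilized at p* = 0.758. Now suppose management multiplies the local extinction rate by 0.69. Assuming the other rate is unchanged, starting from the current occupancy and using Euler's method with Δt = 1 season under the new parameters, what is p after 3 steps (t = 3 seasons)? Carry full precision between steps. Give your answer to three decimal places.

0.833

Balance c(1−p*) = e gives c = e/(1 − 0.75800) = 0.306/0.24200 = 1.26446.
Starting from p₀ = 0.75800; update p ← p + (dp/dt)·Δt with the new parameters.
  1  |  dp/dt·Δt = +0.071904  |  p_1 = 0.829904
  2  |  dp/dt·Δt = +0.003270  |  p_2 = 0.833174
  3  |  dp/dt·Δt = -0.000162  |  p_3 = 0.833012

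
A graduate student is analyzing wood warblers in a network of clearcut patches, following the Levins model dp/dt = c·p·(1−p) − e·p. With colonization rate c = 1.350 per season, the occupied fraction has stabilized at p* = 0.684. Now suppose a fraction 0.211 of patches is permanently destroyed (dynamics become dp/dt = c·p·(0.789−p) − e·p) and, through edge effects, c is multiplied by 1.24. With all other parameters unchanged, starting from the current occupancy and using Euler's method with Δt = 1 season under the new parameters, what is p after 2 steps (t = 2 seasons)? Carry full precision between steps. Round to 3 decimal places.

Balance c(1−p*) = e gives e = 1.350×(1 − 0.68400) = 0.42660.
Starting from p₀ = 0.68400; update p ← p + (dp/dt)·Δt with the new parameters.
  1  |  dp/dt·Δt = -0.171568  |  p_1 = 0.512432
  2  |  dp/dt·Δt = +0.018639  |  p_2 = 0.531072

0.531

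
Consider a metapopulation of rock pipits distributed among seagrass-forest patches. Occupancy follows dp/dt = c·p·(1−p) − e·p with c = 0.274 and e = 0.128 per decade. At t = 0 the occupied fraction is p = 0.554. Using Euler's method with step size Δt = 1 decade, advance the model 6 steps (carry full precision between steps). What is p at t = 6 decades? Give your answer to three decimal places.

Update rule: p ← p + [c·p·(1−p) − e·p]·Δt with Δt = 1.
t = 1: p = 0.55400 + (-0.00321) = 0.55079
t = 2: p = 0.55079 + (-0.00271) = 0.54808
t = 3: p = 0.54808 + (-0.00229) = 0.54579
t = 4: p = 0.54579 + (-0.00194) = 0.54386
t = 5: p = 0.54386 + (-0.00164) = 0.54222
t = 6: p = 0.54222 + (-0.00139) = 0.54082

0.541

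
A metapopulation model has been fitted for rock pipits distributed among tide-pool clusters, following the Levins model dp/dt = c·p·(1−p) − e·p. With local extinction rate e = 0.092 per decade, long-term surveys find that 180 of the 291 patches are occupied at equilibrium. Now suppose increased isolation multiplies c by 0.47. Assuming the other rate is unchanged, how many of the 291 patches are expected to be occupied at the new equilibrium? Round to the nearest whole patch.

Observed p* = 180/291 = 0.61856.
Balance c(1−p*) = e gives c = e/(1 − 0.61856) = 0.092/0.38144 = 0.24119.
New p* = 1 − e/c = 1 − 0.09200/0.11336 = 0.18843.
Expected occupied = 291 × 0.18843 = 54.83 ≈ 55.

55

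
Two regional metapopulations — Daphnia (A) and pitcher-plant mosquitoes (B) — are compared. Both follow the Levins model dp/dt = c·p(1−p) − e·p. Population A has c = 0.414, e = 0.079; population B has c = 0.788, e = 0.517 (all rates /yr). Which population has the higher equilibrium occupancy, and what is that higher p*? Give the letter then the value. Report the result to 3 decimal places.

A, 0.809

A: p*_A = 1 − 0.079/0.414 = 0.8092.
B: p*_B = 1 − 0.517/0.788 = 0.3439.
A is higher at 0.8092.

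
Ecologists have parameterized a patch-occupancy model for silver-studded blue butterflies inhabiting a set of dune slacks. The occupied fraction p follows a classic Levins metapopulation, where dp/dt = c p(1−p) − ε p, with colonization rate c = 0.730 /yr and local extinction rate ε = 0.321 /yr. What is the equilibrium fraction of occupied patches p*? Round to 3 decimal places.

Setting dp/dt = 0 and dividing through by p* gives c·(1−p*) = ε.
So p* = 1 − ε/c = 1 − 0.321/0.730 = 1 − 0.4397 = 0.5603.

0.560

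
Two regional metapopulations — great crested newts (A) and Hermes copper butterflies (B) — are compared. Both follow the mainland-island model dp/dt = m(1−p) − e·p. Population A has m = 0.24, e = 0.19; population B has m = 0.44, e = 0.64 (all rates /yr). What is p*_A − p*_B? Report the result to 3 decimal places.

0.151

A: p*_A = m/(m+e) = 0.24/0.4300 = 0.5581.
B: p*_B = 0.44/1.0800 = 0.4074.
p*_A − p*_B = 0.5581 − 0.4074 = 0.1507.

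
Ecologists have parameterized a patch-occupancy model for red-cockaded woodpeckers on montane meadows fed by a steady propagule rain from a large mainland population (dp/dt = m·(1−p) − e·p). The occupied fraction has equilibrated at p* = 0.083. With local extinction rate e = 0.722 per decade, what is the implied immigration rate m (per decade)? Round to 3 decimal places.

0.065

At equilibrium m(1−p*) = e·p*, so m = e·p*/(1−p*).
m = 0.722 × 0.083 / 0.9170 = 0.0599/0.9170 = 0.0654.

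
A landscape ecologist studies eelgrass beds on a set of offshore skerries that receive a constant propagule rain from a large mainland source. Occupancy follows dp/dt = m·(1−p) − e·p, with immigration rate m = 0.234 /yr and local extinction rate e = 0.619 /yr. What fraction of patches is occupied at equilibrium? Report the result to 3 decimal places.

At equilibrium the propagule rain into empty patches balances local extinction: m(1−p*) = e·p*.
p* = m/(m+e) = 0.234/(0.234+0.619) = 0.234/0.8530 = 0.2743.

0.274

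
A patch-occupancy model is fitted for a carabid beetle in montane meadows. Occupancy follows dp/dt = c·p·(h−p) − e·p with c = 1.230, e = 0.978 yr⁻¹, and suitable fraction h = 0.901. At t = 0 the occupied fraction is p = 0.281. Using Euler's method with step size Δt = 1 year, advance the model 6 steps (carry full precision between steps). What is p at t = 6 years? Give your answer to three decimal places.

0.139

Update rule: p ← p + [c·p·(h−p) − e·p]·Δt with Δt = 1.
p: 0.28100 → 0.22047  (Δp = -0.06053)
p: 0.22047 → 0.18940  (Δp = -0.03108)
p: 0.18940 → 0.16994  (Δp = -0.01946)
p: 0.16994 → 0.15655  (Δp = -0.01339)
p: 0.15655 → 0.14679  (Δp = -0.00976)
p: 0.14679 → 0.13941  (Δp = -0.00739)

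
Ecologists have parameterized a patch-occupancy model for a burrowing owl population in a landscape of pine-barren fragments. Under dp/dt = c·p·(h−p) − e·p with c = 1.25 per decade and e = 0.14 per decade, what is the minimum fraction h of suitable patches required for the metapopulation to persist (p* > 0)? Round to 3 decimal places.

p* = h − e/c is positive only when h > e/c.
h_min = e/c = 0.14/1.25 = 0.1120.

0.112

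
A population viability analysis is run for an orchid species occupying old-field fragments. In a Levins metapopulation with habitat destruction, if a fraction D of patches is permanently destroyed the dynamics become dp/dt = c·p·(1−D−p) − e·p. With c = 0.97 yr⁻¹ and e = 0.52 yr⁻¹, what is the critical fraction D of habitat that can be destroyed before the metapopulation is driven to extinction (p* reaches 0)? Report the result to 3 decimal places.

The nontrivial equilibrium is p* = (1−D) − e/c; extinction occurs when this hits zero.
So D_crit = 1 − e/c = 1 − 0.52/0.97 = 1 − 0.5361 = 0.4639.
This equals the undisturbed p*, a classic result of Lande's extension.

0.464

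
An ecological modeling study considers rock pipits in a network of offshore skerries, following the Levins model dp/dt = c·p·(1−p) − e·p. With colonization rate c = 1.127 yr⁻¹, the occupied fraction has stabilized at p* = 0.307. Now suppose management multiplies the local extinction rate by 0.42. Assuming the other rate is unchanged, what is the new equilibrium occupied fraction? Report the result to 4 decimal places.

0.7089

Balance c(1−p*) = e gives e = 1.127×(1 − 0.30700) = 0.78101.
New p* = 1 − e/c = 1 − 0.32802/1.12700 = 0.70894.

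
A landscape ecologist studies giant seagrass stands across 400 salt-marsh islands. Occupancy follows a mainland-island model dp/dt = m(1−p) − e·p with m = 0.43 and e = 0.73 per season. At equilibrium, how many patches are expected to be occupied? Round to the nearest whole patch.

p* = m/(m+e) = 0.43/1.1600 = 0.3707.
Expected occupied patches = N × p* = 400 × 0.3707 = 148.28 ≈ 148.

148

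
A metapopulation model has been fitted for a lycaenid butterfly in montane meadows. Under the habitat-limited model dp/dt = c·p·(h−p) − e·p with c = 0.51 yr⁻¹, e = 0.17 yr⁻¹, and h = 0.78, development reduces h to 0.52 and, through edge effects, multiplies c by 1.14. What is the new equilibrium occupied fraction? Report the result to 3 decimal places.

0.228

Before: p* = h − e/c = 0.78 − 0.17/0.51 = 0.78 − 0.3333 = 0.4467.
After: c = 0.5814, e = 0.17, h = 0.52; p* = 0.52 − 0.17/0.5814 = 0.2276.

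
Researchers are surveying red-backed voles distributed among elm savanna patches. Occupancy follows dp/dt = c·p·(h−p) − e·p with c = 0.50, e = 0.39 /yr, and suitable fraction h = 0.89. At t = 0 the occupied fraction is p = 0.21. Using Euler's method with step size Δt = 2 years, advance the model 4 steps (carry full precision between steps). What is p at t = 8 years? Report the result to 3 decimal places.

0.154

Update rule: p ← p + [c·p·(h−p) − e·p]·Δt with Δt = 2.
t = 2: p = 0.21000 + (-0.02100) = 0.18900
t = 4: p = 0.18900 + (-0.01493) = 0.17407
t = 6: p = 0.17407 + (-0.01115) = 0.16292
t = 8: p = 0.16292 + (-0.00862) = 0.15430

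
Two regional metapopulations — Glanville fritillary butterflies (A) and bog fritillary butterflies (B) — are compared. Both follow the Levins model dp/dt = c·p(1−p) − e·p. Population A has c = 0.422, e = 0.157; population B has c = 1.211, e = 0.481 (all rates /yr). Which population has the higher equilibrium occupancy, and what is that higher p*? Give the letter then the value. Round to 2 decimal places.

A, 0.63

A: p*_A = 1 − 0.157/0.422 = 0.6280.
B: p*_B = 1 − 0.481/1.211 = 0.6028.
A is higher at 0.6280.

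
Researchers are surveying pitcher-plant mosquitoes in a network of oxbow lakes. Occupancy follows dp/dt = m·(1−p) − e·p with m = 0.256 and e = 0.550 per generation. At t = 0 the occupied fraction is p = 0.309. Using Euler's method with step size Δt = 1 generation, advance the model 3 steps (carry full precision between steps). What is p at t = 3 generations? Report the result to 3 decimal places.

Update rule: p ← p + [m·(1−p) − e·p]·Δt with Δt = 1.
p: 0.30900 → 0.31595  (Δp = +0.00695)
p: 0.31595 → 0.31729  (Δp = +0.00135)
p: 0.31729 → 0.31755  (Δp = +0.00026)

0.318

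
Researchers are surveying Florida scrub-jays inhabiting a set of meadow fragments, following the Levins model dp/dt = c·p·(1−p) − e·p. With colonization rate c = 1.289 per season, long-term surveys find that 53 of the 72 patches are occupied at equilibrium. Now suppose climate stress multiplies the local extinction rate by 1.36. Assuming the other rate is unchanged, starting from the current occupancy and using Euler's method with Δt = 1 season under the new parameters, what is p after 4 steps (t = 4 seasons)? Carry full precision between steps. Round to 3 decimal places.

0.641

Observed p* = 53/72 = 0.73611.
Balance c(1−p*) = e gives e = 1.289×(1 − 0.73611) = 0.34015.
Starting from p₀ = 0.73611; update p ← p + (dp/dt)·Δt with the new parameters.
t = 1: p = 0.73611 + (-0.09014) = 0.64597
t = 2: p = 0.64597 + (-0.00405) = 0.64192
t = 3: p = 0.64192 + (-0.00067) = 0.64125
t = 4: p = 0.64125 + (-0.00012) = 0.64114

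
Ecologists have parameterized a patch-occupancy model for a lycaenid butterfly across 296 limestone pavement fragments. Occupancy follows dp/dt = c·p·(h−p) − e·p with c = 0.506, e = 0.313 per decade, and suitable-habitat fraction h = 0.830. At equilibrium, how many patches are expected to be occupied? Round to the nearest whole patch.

63

p* = h − e/c = 0.830 − 0.6186 = 0.2114.
Expected occupied patches = N × p* = 296 × 0.2114 = 62.58 ≈ 63.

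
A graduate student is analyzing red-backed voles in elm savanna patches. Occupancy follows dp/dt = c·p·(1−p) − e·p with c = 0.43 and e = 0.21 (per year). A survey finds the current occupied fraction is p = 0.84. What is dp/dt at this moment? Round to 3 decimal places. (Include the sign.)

-0.119

Colonization term: c·p·(1−p) = 0.43×0.84×0.1600 = 0.05779.
Extinction term: e·p = 0.17640.
dp/dt = 0.05779 − 0.17640 = -0.11861.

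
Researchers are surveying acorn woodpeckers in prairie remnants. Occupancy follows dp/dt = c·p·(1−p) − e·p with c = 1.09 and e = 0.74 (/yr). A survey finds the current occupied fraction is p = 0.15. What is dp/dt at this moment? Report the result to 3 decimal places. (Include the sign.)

Colonization term: c·p·(1−p) = 1.09×0.15×0.8500 = 0.13898.
Extinction term: e·p = 0.11100.
dp/dt = 0.13898 − 0.11100 = 0.02798.

0.028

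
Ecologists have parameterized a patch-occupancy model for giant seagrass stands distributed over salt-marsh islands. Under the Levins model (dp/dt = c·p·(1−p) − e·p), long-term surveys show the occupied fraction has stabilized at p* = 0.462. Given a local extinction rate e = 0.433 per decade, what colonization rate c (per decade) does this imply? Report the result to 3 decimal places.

0.805

At equilibrium c(1−p*) = e, so c = e/(1−p*).
c = 0.433/(1 − 0.462) = 0.433/0.5380 = 0.8048.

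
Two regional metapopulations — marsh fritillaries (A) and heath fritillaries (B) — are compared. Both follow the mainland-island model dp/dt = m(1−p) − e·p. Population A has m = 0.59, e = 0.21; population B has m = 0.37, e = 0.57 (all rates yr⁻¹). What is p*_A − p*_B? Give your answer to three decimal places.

0.344

A: p*_A = m/(m+e) = 0.59/0.8000 = 0.7375.
B: p*_B = 0.37/0.9400 = 0.3936.
p*_A − p*_B = 0.7375 − 0.3936 = 0.3439.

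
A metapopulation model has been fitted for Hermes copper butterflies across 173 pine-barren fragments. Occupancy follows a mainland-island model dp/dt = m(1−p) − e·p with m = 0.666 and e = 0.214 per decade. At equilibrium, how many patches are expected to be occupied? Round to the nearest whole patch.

p* = m/(m+e) = 0.666/0.8800 = 0.7568.
Expected occupied patches = N × p* = 173 × 0.7568 = 130.93 ≈ 131.

131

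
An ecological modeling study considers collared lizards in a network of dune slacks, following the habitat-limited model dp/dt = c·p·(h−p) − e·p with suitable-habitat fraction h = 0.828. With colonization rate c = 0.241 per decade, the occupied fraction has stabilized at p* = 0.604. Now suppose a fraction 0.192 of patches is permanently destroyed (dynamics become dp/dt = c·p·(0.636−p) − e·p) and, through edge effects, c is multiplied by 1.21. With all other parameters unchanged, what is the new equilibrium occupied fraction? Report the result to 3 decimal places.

0.451

Balance c(h−p*) = e gives e = 0.241×(0.828 − 0.60400) = 0.05398.
New p* = 0.636 − e/c = 0.636 − 0.05398/0.29161 = 0.45089.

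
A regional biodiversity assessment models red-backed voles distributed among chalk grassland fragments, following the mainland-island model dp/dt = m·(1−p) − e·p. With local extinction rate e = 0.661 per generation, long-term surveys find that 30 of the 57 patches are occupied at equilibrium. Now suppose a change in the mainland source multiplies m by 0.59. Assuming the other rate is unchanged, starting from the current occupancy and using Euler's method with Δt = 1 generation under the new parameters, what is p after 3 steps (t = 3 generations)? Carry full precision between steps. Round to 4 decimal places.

0.3959

Observed p* = 30/57 = 0.52632.
Balance m(1−p*) = e·p* gives m = e·p*/(1−p*) = 0.661×0.52632/0.47368 = 0.73444.
Starting from p₀ = 0.52632; update p ← p + (dp/dt)·Δt with the new parameters.
t = 1: p = 0.52632 + (-0.14264) = 0.38368
t = 2: p = 0.38368 + (+0.01345) = 0.39713
t = 3: p = 0.39713 + (-0.00127) = 0.39586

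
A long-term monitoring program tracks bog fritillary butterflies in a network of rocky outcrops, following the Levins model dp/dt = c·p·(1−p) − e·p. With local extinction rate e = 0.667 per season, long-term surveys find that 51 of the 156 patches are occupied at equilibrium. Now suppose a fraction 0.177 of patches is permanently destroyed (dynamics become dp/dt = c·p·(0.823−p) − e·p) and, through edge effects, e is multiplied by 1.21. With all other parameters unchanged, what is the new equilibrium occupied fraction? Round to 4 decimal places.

Observed p* = 51/156 = 0.32692.
Balance c(1−p*) = e gives c = e/(1 − 0.32692) = 0.667/0.67308 = 0.99097.
New p* = 0.823 − e/c = 0.823 − 0.80707/0.99097 = 0.00858.

0.0086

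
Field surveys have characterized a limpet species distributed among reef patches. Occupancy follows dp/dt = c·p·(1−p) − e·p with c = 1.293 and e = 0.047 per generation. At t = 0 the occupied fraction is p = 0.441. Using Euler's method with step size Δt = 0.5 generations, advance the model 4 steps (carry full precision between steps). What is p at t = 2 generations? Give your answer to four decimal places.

Update rule: p ← p + [c·p·(1−p) − e·p]·Δt with Δt = 0.5.
p: 0.44100 → 0.59001  (Δp = +0.14901)
p: 0.59001 → 0.73253  (Δp = +0.14252)
p: 0.73253 → 0.84199  (Δp = +0.10945)
p: 0.84199 → 0.90821  (Δp = +0.06623)

0.9082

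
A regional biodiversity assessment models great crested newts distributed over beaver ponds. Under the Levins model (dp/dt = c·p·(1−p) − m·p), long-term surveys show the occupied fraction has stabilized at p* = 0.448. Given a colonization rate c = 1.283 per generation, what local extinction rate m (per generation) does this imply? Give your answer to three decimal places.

At equilibrium c(1−p*) = m.
m = 1.283 × (1 − 0.448) = 1.283 × 0.5520 = 0.7082.

0.708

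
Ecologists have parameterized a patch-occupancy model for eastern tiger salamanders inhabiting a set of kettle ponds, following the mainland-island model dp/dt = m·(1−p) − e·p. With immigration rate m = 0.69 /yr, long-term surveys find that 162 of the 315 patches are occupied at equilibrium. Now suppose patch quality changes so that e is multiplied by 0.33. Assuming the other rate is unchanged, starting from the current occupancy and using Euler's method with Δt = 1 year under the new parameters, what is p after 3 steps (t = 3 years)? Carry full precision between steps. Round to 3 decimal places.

Observed p* = 162/315 = 0.51429.
Balance m(1−p*) = e·p* gives e = m(1−p*)/p* = 0.69×0.48571/0.51429 = 0.65167.
Starting from p₀ = 0.51429; update p ← p + (dp/dt)·Δt with the new parameters.
  1  |  dp/dt·Δt = +0.224546  |  p_1 = 0.738831
  2  |  dp/dt·Δt = +0.021321  |  p_2 = 0.760152
  3  |  dp/dt·Δt = +0.002024  |  p_3 = 0.762176

0.762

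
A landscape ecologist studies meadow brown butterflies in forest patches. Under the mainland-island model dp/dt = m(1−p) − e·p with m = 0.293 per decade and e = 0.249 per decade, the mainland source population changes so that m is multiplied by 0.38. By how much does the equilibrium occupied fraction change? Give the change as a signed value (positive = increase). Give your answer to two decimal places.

Before: p* = 0.293/(0.293+0.249) = 0.5406.
After: m = 0.11134, e = 0.249; p* = 0.11134/0.3603 = 0.3090.
Δp* = 0.3090 − 0.5406 = -0.2316.

-0.23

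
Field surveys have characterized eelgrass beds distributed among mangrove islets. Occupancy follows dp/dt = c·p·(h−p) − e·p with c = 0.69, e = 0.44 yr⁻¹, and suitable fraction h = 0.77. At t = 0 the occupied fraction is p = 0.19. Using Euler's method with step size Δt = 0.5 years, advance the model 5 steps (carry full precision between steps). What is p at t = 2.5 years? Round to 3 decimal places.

Update rule: p ← p + [c·p·(h−p) − e·p]·Δt with Δt = 0.5.
  1  |  dp/dt·Δt = -0.003781  |  p_1 = 0.186219
  2  |  dp/dt·Δt = -0.003463  |  p_2 = 0.182756
  3  |  dp/dt·Δt = -0.003180  |  p_3 = 0.179576
  4  |  dp/dt·Δt = -0.002928  |  p_4 = 0.176648
  5  |  dp/dt·Δt = -0.002702  |  p_5 = 0.173947

0.174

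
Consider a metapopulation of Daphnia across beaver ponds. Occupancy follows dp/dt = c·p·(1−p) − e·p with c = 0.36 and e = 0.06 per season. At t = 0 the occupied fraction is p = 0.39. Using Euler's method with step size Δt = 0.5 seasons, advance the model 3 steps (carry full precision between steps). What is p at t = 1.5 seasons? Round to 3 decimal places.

Update rule: p ← p + [c·p·(1−p) − e·p]·Δt with Δt = 0.5.
  1  |  dp/dt·Δt = +0.031122  |  p_1 = 0.421122
  2  |  dp/dt·Δt = +0.031246  |  p_2 = 0.452368
  3  |  dp/dt·Δt = +0.031021  |  p_3 = 0.483389

0.483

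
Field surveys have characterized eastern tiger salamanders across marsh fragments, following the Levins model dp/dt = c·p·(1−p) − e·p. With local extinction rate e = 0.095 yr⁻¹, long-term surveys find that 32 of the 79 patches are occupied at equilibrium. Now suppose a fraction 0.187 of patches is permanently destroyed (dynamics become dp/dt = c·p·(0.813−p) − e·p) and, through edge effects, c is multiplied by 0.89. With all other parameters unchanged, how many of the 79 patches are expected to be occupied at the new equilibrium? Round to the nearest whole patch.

11

Observed p* = 32/79 = 0.40506.
Balance c(1−p*) = e gives c = e/(1 − 0.40506) = 0.095/0.59494 = 0.15968.
New p* = 0.813 − e/c = 0.813 − 0.09500/0.14212 = 0.14455.
Expected occupied = 79 × 0.14455 = 11.42 ≈ 11.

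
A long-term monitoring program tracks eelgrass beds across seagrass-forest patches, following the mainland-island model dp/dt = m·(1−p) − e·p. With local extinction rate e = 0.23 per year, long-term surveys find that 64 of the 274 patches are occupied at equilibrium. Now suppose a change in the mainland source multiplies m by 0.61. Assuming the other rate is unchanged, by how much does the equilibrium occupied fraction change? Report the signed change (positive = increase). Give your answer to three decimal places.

Observed p* = 64/274 = 0.23358.
Balance m(1−p*) = e·p* gives m = e·p*/(1−p*) = 0.23×0.23358/0.76642 = 0.07010.
New p* = m/(m+e) = 0.04276/(0.04276+0.23000) = 0.15677.
Δp* = 0.15677 − 0.23358 = -0.07681.

-0.077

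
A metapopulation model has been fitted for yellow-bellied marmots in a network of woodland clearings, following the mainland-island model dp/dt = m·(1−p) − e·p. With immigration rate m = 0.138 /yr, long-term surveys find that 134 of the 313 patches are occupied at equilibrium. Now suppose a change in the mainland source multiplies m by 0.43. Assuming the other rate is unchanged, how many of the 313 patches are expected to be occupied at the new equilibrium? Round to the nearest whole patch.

76

Observed p* = 134/313 = 0.42812.
Balance m(1−p*) = e·p* gives e = m(1−p*)/p* = 0.138×0.57188/0.42812 = 0.18434.
New p* = m/(m+e) = 0.05934/(0.05934+0.18434) = 0.24352.
Expected occupied = 313 × 0.24352 = 76.22 ≈ 76.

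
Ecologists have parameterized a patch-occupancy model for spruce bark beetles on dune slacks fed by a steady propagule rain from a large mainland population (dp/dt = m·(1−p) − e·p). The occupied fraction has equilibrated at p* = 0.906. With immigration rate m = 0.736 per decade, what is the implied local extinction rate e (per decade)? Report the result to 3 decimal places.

0.076

At equilibrium m(1−p*) = e·p*, so e = m(1−p*)/p*.
e = 0.736 × 0.0940 / 0.906 = 0.0764.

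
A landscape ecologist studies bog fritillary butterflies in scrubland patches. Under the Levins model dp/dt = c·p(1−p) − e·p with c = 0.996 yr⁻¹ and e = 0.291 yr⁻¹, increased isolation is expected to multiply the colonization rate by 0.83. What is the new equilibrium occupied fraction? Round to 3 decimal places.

0.648

Before: p* = 1 − 0.291/0.996 = 0.7078.
After the change, c = 0.82668, e = 0.291, so p* = 1 − 0.291/0.82668 = 0.6480.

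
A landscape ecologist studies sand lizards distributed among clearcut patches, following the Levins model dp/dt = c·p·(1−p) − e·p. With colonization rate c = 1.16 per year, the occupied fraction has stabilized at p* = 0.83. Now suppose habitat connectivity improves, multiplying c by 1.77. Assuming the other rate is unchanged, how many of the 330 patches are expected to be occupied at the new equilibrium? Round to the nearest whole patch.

Balance c(1−p*) = e gives e = 1.16×(1 − 0.83000) = 0.19720.
New p* = 1 − e/c = 1 − 0.19720/2.05320 = 0.90395.
Expected occupied = 330 × 0.90395 = 298.30 ≈ 298.

298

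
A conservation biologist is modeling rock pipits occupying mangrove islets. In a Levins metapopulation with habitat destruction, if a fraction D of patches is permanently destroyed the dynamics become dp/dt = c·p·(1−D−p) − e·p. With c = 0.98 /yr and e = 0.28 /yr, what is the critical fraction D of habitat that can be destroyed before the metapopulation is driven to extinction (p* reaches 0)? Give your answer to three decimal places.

0.714

The nontrivial equilibrium is p* = (1−D) − e/c; extinction occurs when this hits zero.
So D_crit = 1 − e/c = 1 − 0.28/0.98 = 1 − 0.2857 = 0.7143.
This equals the undisturbed p*, a classic result of Lande's extension.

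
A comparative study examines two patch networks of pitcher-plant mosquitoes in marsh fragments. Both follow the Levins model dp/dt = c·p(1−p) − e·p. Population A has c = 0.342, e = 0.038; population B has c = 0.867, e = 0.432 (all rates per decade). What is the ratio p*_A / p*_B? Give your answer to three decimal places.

A: p*_A = 1 − 0.038/0.342 = 0.8889.
B: p*_B = 1 − 0.432/0.867 = 0.5017.
p*_A / p*_B = 0.8889/0.5017 = 1.7716.

1.772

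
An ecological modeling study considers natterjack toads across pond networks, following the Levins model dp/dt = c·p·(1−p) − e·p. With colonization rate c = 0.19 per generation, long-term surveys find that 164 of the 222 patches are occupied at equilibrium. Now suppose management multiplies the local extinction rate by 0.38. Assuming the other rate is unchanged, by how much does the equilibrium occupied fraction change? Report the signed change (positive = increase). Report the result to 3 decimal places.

0.162

Observed p* = 164/222 = 0.73874.
Balance c(1−p*) = e gives e = 0.19×(1 − 0.73874) = 0.04964.
New p* = 1 − e/c = 1 − 0.01886/0.19000 = 0.90074.
Δp* = 0.90074 − 0.73874 = +0.16200.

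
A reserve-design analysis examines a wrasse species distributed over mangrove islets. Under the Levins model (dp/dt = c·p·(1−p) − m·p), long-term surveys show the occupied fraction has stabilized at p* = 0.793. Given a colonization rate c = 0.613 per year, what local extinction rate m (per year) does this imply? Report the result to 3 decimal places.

0.127

At equilibrium c(1−p*) = m.
m = 0.613 × (1 − 0.793) = 0.613 × 0.2070 = 0.1269.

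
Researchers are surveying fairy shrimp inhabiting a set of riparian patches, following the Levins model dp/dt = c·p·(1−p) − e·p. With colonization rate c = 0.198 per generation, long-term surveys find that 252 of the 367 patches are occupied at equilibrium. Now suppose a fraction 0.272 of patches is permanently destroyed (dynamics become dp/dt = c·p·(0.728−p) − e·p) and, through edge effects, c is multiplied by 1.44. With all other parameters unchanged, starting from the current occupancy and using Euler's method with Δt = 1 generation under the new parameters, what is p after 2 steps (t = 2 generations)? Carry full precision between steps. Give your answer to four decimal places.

0.6258

Observed p* = 252/367 = 0.68665.
Balance c(1−p*) = e gives e = 0.198×(1 − 0.68665) = 0.06204.
Starting from p₀ = 0.68665; update p ← p + (dp/dt)·Δt with the new parameters.
step 1: Δp = -0.03451, p = 0.65214
step 2: Δp = -0.02636, p = 0.62579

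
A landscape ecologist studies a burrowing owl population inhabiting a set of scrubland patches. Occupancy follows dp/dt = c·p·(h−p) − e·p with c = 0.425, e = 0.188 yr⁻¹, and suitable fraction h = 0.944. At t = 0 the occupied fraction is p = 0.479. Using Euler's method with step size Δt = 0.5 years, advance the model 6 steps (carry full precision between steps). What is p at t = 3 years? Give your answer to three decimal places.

Update rule: p ← p + [c·p·(h−p) − e·p]·Δt with Δt = 0.5.
p: 0.47900 → 0.48131  (Δp = +0.00231)
p: 0.48131 → 0.48339  (Δp = +0.00208)
p: 0.48339 → 0.48526  (Δp = +0.00188)
p: 0.48526 → 0.48695  (Δp = +0.00169)
p: 0.48695 → 0.48847  (Δp = +0.00152)
p: 0.48847 → 0.48984  (Δp = +0.00137)

0.490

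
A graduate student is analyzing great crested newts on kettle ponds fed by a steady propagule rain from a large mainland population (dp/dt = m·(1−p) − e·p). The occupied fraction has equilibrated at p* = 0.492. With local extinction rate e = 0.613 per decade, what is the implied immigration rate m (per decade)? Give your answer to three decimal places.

0.594

At equilibrium m(1−p*) = e·p*, so m = e·p*/(1−p*).
m = 0.613 × 0.492 / 0.5080 = 0.3016/0.5080 = 0.5937.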